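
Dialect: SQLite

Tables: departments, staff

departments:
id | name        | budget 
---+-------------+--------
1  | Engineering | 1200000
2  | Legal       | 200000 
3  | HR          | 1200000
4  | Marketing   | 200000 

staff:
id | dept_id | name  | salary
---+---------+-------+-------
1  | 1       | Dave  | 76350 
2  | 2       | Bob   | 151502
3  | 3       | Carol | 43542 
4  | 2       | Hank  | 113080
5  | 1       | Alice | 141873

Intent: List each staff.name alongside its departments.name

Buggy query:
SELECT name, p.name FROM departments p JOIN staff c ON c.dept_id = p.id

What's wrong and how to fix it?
Bug: 'name' exists in both joined tables, so the database can't tell which one is meant

Fix: Qualify the column with its table alias (c.name)

Corrected query:
SELECT c.name, p.name FROM departments p JOIN staff c ON c.dept_id = p.id

Result:
name  | name       
------+------------
Dave  | Engineering
Bob   | Legal      
Carol | HR         
Hank  | Legal      
Alice | Engineering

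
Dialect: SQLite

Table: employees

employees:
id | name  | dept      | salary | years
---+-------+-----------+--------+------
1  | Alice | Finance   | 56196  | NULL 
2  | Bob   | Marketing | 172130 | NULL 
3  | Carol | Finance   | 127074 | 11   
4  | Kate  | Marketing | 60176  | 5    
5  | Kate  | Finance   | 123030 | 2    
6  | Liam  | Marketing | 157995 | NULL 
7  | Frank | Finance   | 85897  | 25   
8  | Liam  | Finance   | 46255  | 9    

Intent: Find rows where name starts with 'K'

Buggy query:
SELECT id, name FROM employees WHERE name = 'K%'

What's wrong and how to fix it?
Bug: '=' compares the literal string including the % character; pattern matching needs LIKE

Fix: Use LIKE for wildcard pattern matching

Corrected query:
SELECT id, name FROM employees WHERE name LIKE 'K%'

Result:
id | name
---+-----
4  | Kate
5  | Kate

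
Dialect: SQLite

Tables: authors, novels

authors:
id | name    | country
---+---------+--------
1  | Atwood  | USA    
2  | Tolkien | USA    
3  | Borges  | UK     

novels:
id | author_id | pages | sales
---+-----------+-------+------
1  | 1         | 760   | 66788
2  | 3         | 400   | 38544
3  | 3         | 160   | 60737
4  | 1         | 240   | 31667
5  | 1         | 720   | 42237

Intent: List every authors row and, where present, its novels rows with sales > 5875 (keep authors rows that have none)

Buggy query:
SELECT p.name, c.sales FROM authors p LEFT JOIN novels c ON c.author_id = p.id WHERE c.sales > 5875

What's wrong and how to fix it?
Bug: Filtering c.sales in WHERE discards the NULL rows produced by LEFT JOIN, turning it into an inner join

Fix: Put 'c.sales > 5875' in the JOIN's ON clause instead of WHERE

Corrected query:
SELECT p.name, c.sales FROM authors p LEFT JOIN novels c ON c.author_id = p.id AND c.sales > 5875

Result:
name    | sales
--------+------
Atwood  | 31667
Atwood  | 42237
Atwood  | 66788
Tolkien | NULL 
Borges  | 38544
Borges  | 60737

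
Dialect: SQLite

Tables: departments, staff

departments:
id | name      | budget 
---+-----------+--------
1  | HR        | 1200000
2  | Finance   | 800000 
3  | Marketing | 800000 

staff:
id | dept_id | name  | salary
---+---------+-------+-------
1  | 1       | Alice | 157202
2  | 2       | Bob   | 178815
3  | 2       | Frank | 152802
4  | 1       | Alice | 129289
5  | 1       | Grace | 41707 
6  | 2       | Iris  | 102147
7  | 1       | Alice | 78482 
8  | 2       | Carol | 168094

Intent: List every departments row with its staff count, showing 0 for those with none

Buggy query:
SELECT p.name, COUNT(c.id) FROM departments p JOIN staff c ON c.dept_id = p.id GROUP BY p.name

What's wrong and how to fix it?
Bug: INNER JOIN drops departments rows that have no matching staff rows

Fix: Use LEFT JOIN so parents without children still appear (COUNT(c.id) gives 0)

Corrected query:
SELECT p.name, COUNT(c.id) FROM departments p LEFT JOIN staff c ON c.dept_id = p.id GROUP BY p.name

Result:
name      | COUNT(c.id)
----------+------------
Finance   | 4          
HR        | 4          
Marketing | 0          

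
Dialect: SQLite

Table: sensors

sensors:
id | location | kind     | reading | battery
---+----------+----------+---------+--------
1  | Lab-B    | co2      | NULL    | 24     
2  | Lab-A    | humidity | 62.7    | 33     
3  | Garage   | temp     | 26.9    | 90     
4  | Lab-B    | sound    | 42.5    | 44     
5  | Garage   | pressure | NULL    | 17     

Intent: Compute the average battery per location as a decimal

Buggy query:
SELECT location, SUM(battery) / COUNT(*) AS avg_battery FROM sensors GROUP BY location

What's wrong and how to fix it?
Bug: Both operands are integers, so '/' performs integer division and truncates

Fix: Cast one side to REAL so the division keeps the fractional part

Corrected query:
SELECT location, SUM(battery) * 1.0 / COUNT(*) AS avg_battery FROM sensors GROUP BY location

Result:
location | avg_battery
---------+------------
Garage   | 53.5       
Lab-A    | 33         
Lab-B    | 34         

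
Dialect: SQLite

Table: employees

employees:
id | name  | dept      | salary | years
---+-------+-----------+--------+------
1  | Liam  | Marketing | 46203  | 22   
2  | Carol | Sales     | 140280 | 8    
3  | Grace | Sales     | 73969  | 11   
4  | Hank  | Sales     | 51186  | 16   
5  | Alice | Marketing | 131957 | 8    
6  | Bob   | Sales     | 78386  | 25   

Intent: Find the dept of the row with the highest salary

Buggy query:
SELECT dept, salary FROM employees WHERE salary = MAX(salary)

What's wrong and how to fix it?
Bug: MAX(salary) is an aggregate and cannot be used directly in WHERE

Fix: Use a subquery: WHERE salary = (SELECT MAX(salary) FROM employees)

Corrected query:
SELECT dept, salary FROM employees WHERE salary = (SELECT MAX(salary) FROM employees)

Result:
dept  | salary
------+-------
Sales | 140280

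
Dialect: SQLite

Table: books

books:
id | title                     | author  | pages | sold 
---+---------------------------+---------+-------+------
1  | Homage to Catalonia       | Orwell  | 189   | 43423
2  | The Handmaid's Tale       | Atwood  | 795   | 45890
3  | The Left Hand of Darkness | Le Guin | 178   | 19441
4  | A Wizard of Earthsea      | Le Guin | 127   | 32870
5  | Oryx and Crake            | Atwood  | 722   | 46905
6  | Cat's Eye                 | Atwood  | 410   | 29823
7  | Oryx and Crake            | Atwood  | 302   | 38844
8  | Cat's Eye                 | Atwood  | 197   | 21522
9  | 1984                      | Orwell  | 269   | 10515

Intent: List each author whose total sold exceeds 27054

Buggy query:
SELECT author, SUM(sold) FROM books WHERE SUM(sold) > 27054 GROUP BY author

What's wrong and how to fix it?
Bug: WHERE runs before GROUP BY, so aggregates aren't available there

Fix: Move the aggregate condition to a HAVING clause

Corrected query:
SELECT author, SUM(sold) FROM books GROUP BY author HAVING SUM(sold) > 27054

Result:
author  | SUM(sold)
--------+----------
Atwood  | 182984   
Le Guin | 52311    
Orwell  | 53938    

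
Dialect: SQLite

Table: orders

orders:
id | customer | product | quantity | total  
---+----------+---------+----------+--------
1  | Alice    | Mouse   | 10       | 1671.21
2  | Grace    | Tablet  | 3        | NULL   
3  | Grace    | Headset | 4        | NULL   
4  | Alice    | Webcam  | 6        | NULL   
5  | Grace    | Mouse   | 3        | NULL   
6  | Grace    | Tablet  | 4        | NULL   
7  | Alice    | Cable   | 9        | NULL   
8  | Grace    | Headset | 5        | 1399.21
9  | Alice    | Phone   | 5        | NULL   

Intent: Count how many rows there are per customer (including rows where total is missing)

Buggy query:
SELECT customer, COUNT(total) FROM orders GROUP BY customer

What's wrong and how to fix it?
Bug: COUNT(total) skips NULLs, so groups with missing total are undercounted

Fix: Use COUNT(*) to count all rows regardless of NULL

Corrected query:
SELECT customer, COUNT(*) FROM orders GROUP BY customer

Result:
customer | COUNT(*)
---------+---------
Alice    | 4       
Grace    | 5       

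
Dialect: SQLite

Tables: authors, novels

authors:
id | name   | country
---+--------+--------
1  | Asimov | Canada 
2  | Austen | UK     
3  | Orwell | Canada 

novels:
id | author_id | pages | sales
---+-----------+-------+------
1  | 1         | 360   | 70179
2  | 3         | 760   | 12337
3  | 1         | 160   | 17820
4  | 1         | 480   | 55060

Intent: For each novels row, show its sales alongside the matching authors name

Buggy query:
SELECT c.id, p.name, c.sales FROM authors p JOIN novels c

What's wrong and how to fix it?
Bug: Missing join condition: each novels row is matched to all authors rows instead of just its own

Fix: Add ON c.author_id = p.id to the JOIN

Corrected query:
SELECT c.id, p.name, c.sales FROM authors p JOIN novels c ON c.author_id = p.id

Result:
id | name   | sales
---+--------+------
1  | Asimov | 70179
2  | Orwell | 12337
3  | Asimov | 17820
4  | Asimov | 55060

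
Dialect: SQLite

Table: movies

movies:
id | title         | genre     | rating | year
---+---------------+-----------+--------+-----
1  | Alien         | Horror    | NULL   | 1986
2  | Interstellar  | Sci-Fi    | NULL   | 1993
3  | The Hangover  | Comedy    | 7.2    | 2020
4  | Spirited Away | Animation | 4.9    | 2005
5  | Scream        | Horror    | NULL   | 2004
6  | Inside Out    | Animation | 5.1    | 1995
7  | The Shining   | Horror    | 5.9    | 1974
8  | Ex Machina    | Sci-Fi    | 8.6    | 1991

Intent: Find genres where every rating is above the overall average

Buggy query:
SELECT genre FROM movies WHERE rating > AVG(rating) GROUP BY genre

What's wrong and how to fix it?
Bug: AVG() is an aggregate; it can't sit directly in WHERE

Fix: Use a subquery for AVG and a HAVING MIN(...) filter so the condition holds for every row in the group

Corrected query:
SELECT genre FROM movies GROUP BY genre HAVING MIN(rating) > (SELECT AVG(rating) FROM movies)

Result:
genre 
------
Comedy
Sci-Fi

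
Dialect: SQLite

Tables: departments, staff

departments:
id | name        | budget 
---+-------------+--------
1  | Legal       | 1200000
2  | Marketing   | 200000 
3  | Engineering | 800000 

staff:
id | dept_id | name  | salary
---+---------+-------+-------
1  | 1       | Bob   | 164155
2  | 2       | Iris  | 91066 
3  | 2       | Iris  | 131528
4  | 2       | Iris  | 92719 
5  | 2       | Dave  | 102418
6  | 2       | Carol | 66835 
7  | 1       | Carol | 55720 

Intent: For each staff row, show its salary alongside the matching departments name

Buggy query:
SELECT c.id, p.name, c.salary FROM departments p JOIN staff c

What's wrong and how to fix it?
Bug: JOIN with no ON clause produces a cartesian product; every staff row pairs with every departments row

Fix: Add ON c.dept_id = p.id to the JOIN

Corrected query:
SELECT c.id, p.name, c.salary FROM departments p JOIN staff c ON c.dept_id = p.id

Result:
id | name      | salary
---+-----------+-------
1  | Legal     | 164155
2  | Marketing | 91066 
3  | Marketing | 131528
4  | Marketing | 92719 
5  | Marketing | 102418
6  | Marketing | 66835 
7  | Legal     | 55720 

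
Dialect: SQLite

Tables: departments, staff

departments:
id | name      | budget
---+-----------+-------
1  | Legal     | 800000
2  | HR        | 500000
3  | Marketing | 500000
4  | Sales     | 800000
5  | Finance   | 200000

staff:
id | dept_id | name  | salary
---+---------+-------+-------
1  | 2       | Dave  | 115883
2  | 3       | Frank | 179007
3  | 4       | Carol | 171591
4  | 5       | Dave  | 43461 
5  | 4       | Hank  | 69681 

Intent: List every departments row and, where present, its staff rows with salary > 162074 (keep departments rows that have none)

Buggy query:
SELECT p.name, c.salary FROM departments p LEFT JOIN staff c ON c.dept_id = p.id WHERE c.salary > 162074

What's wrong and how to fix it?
Bug: A WHERE condition on the right-hand table after LEFT JOIN drops unmatched parents

Fix: Put 'c.salary > 162074' in the JOIN's ON clause instead of WHERE

Corrected query:
SELECT p.name, c.salary FROM departments p LEFT JOIN staff c ON c.dept_id = p.id AND c.salary > 162074

Result:
name      | salary
----------+-------
Legal     | NULL  
HR        | NULL  
Marketing | 179007
Sales     | 171591
Finance   | NULL  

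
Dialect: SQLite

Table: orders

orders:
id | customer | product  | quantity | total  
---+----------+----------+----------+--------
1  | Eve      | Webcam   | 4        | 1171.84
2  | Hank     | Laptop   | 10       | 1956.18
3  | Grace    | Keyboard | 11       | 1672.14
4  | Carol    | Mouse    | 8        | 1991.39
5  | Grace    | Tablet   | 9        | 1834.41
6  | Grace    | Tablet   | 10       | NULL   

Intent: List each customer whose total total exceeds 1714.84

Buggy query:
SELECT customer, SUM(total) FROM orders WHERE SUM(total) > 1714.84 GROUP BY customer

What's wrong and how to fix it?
Bug: WHERE runs before GROUP BY, so aggregates aren't available there

Fix: Move the aggregate condition to a HAVING clause

Corrected query:
SELECT customer, SUM(total) FROM orders GROUP BY customer HAVING SUM(total) > 1714.84

Result:
customer | SUM(total)
---------+-----------
Carol    | 1991.39   
Grace    | 3506.55   
Hank     | 1956.18   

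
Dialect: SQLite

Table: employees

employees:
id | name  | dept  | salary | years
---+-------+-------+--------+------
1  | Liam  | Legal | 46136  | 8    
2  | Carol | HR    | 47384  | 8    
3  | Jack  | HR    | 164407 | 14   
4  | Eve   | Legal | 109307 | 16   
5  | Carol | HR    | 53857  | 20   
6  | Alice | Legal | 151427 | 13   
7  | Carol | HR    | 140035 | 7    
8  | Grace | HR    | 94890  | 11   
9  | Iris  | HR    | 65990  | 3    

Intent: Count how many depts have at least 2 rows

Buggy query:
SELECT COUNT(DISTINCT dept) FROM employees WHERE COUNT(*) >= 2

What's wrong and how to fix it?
Bug: WHERE filters individual rows, not groups, so a group-level COUNT is invalid there

Fix: Group first with HAVING COUNT(*) >= 2, then COUNT the resulting groups

Corrected query:
SELECT COUNT(*) FROM (SELECT dept FROM employees GROUP BY dept HAVING COUNT(*) >= 2)

Result:
COUNT(*)
--------
2       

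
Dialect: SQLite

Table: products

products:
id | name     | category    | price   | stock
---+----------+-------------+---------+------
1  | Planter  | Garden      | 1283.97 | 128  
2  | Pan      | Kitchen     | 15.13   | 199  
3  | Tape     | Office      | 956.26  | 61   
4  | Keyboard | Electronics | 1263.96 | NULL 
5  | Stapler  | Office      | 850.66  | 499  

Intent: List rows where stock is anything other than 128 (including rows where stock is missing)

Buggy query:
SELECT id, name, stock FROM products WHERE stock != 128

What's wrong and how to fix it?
Bug: 'stock != 128' is unknown when stock is NULL, so NULL rows are silently excluded

Fix: Handle NULL separately with IS NULL alongside the inequality

Corrected query:
SELECT id, name, stock FROM products WHERE stock != 128 OR stock IS NULL

Result:
id | name     | stock
---+----------+------
2  | Pan      | 199  
3  | Tape     | 61   
4  | Keyboard | NULL 
5  | Stapler  | 499  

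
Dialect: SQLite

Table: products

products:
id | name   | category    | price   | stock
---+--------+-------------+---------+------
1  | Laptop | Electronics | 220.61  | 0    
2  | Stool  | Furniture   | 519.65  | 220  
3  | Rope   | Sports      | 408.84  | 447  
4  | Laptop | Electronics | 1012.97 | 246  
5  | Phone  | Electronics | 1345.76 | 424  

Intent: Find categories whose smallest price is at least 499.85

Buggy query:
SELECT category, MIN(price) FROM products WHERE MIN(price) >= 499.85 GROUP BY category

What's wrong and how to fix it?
Bug: Aggregates like MIN are computed per group after WHERE runs

Fix: Replace WHERE with HAVING after the GROUP BY

Corrected query:
SELECT category, MIN(price) FROM products GROUP BY category HAVING MIN(price) >= 499.85

Result:
category  | MIN(price)
----------+-----------
Furniture | 519.65    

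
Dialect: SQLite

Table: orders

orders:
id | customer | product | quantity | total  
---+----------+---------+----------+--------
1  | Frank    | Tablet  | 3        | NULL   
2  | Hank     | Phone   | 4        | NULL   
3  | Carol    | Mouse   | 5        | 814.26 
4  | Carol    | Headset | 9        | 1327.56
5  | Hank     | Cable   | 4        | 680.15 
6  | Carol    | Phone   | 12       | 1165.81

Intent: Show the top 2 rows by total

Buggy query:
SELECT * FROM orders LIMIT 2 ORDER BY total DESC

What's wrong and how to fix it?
Bug: LIMIT must come after ORDER BY

Fix: Sort with ORDER BY, then apply LIMIT

Corrected query:
SELECT * FROM orders ORDER BY total DESC LIMIT 2

Result:
id | customer | product | quantity | total  
---+----------+---------+----------+--------
4  | Carol    | Headset | 9        | 1327.56
6  | Carol    | Phone   | 12       | 1165.81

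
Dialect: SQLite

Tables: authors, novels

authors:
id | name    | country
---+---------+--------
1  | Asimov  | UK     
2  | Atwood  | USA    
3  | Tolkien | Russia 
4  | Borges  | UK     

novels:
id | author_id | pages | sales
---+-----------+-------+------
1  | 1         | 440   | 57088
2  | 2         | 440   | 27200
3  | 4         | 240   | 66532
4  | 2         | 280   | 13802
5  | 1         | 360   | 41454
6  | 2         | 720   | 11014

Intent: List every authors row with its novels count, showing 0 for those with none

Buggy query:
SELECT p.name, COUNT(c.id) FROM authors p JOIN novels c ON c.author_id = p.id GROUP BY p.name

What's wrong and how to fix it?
Bug: INNER JOIN drops authors rows that have no matching novels rows

Fix: Use LEFT JOIN so parents without children still appear (COUNT(c.id) gives 0)

Corrected query:
SELECT p.name, COUNT(c.id) FROM authors p LEFT JOIN novels c ON c.author_id = p.id GROUP BY p.name

Result:
name    | COUNT(c.id)
--------+------------
Asimov  | 2          
Atwood  | 3          
Borges  | 1          
Tolkien | 0          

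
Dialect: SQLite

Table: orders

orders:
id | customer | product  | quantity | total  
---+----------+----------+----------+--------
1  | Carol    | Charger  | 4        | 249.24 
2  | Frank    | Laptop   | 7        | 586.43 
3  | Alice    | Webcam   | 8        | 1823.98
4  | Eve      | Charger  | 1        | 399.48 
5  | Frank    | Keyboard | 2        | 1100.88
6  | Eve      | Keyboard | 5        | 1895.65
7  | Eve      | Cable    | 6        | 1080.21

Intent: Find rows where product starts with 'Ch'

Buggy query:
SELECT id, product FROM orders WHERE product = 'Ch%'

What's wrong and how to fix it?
Bug: Wildcards only work with LIKE; '=' treats '%' as a literal character

Fix: Use LIKE for wildcard pattern matching

Corrected query:
SELECT id, product FROM orders WHERE product LIKE 'Ch%'

Result:
id | product
---+--------
1  | Charger
4  | Charger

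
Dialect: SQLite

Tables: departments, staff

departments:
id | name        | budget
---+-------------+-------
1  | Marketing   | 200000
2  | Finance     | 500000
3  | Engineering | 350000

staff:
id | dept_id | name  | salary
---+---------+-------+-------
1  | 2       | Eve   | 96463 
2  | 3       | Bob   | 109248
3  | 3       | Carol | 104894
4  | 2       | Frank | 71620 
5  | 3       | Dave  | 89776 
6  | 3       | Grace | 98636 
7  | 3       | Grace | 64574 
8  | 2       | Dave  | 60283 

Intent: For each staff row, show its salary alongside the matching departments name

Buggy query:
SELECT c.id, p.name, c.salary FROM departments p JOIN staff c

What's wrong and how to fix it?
Bug: Missing join condition: each staff row is matched to all departments rows instead of just its own

Fix: Add ON c.dept_id = p.id to the JOIN

Corrected query:
SELECT c.id, p.name, c.salary FROM departments p JOIN staff c ON c.dept_id = p.id

Result:
id | name        | salary
---+-------------+-------
1  | Finance     | 96463 
2  | Engineering | 109248
3  | Engineering | 104894
4  | Finance     | 71620 
5  | Engineering | 89776 
6  | Engineering | 98636 
7  | Engineering | 64574 
8  | Finance     | 60283 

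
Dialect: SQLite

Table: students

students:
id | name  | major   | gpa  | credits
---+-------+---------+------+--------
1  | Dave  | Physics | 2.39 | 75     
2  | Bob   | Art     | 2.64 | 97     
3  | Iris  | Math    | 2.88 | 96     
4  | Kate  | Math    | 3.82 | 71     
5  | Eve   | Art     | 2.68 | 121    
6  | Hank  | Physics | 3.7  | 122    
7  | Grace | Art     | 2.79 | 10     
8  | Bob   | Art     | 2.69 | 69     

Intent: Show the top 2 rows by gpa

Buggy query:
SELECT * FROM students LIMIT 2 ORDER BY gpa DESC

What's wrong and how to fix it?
Bug: ORDER BY cannot follow LIMIT; LIMIT is the final clause

Fix: Swap the clauses: ORDER BY first, then LIMIT

Corrected query:
SELECT * FROM students ORDER BY gpa DESC LIMIT 2

Result:
id | name | major   | gpa  | credits
---+------+---------+------+--------
4  | Kate | Math    | 3.82 | 71     
6  | Hank | Physics | 3.7  | 122    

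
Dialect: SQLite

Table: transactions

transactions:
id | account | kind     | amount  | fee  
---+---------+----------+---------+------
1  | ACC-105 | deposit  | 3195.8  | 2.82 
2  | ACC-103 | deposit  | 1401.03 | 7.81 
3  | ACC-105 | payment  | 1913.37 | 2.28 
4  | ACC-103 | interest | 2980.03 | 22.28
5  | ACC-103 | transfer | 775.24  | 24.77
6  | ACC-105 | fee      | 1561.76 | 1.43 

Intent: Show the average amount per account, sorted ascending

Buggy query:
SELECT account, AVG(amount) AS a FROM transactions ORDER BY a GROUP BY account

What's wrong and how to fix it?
Bug: ORDER BY appears before GROUP BY; SQL clause order requires GROUP BY first

Fix: Move ORDER BY to the end, after GROUP BY

Corrected query:
SELECT account, AVG(amount) AS a FROM transactions GROUP BY account ORDER BY a

Result:
account | a          
--------+------------
ACC-103 | 1718.766667
ACC-105 | 2223.643333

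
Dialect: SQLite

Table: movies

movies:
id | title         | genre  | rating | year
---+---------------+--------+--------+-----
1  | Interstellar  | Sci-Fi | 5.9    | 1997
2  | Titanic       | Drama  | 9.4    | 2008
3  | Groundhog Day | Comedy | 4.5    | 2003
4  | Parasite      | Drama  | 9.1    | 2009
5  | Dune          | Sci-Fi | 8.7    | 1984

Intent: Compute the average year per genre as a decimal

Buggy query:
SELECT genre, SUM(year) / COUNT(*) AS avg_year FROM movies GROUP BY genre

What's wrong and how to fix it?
Bug: Both operands are integers, so '/' performs integer division and truncates

Fix: Multiply by 1.0 (or CAST to REAL) to force floating-point division

Corrected query:
SELECT genre, SUM(year) * 1.0 / COUNT(*) AS avg_year FROM movies GROUP BY genre

Result:
genre  | avg_year
-------+---------
Comedy | 2003    
Drama  | 2008.5  
Sci-Fi | 1990.5  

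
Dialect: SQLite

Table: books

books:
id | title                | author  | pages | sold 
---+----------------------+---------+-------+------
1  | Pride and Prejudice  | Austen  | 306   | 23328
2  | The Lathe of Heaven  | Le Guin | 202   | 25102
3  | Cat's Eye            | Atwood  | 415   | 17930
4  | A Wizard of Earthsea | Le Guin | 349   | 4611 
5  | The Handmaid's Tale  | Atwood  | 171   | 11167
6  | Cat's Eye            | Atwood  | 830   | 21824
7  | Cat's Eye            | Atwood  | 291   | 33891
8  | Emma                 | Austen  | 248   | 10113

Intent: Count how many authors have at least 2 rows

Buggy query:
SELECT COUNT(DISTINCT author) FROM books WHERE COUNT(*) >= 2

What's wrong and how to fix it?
Bug: COUNT(*) cannot appear in WHERE; the per-group count doesn't exist yet

Fix: Use a subquery that GROUPs and filters with HAVING, then count its rows

Corrected query:
SELECT COUNT(*) FROM (SELECT author FROM books GROUP BY author HAVING COUNT(*) >= 2)

Result:
COUNT(*)
--------
3       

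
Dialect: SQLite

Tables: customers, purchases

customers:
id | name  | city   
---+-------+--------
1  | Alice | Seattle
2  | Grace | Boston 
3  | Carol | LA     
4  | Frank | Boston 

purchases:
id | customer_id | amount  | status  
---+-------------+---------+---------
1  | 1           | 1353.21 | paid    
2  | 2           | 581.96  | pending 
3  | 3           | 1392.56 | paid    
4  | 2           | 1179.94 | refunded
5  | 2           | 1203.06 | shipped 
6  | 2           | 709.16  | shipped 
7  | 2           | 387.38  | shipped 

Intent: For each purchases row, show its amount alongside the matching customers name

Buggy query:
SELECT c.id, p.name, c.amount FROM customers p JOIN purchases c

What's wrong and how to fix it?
Bug: JOIN with no ON clause produces a cartesian product; every purchases row pairs with every customers row

Fix: Specify the join condition linking the foreign key to the parent id

Corrected query:
SELECT c.id, p.name, c.amount FROM customers p JOIN purchases c ON c.customer_id = p.id

Result:
id | name  | amount 
---+-------+--------
1  | Alice | 1353.21
2  | Grace | 581.96 
3  | Carol | 1392.56
4  | Grace | 1179.94
5  | Grace | 1203.06
6  | Grace | 709.16 
7  | Grace | 387.38 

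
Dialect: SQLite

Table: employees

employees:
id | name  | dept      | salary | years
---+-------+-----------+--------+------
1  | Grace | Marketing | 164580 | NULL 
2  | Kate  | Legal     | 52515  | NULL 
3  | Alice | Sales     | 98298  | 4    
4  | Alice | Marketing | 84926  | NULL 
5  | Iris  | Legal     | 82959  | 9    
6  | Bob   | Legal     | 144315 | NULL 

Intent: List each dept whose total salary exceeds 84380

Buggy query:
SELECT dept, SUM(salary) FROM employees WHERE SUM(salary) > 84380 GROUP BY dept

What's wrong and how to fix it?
Bug: WHERE runs before GROUP BY, so aggregates aren't available there

Fix: Move the aggregate condition to a HAVING clause

Corrected query:
SELECT dept, SUM(salary) FROM employees GROUP BY dept HAVING SUM(salary) > 84380

Result:
dept      | SUM(salary)
----------+------------
Legal     | 279789     
Marketing | 249506     
Sales     | 98298      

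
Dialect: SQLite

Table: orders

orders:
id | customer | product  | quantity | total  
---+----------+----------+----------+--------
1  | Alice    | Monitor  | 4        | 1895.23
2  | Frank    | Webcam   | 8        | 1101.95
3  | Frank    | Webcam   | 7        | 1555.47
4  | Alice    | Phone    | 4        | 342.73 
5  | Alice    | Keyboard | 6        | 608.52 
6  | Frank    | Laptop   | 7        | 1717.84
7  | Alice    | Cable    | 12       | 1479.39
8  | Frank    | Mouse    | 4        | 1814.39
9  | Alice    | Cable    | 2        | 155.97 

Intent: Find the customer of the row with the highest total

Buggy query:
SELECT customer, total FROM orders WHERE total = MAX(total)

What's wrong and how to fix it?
Bug: WHERE is evaluated per row; an aggregate over the whole table isn't defined there

Fix: Use a subquery: WHERE total = (SELECT MAX(total) FROM orders)

Corrected query:
SELECT customer, total FROM orders WHERE total = (SELECT MAX(total) FROM orders)

Result:
customer | total  
---------+--------
Alice    | 1895.23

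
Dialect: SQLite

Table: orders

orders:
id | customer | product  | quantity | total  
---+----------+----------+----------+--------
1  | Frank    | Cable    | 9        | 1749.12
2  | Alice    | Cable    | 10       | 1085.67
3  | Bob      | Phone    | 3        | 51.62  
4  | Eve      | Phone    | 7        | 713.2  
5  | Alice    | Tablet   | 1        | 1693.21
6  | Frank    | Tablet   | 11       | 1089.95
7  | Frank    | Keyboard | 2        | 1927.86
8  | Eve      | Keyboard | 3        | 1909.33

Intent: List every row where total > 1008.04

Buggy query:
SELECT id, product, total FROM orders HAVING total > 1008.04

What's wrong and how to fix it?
Bug: HAVING filters the output of aggregation, but this query has no GROUP BY and no aggregate functions, so SQLite rejects it (HAVING clause on a non-aggregate query); the condition here is per row

Fix: Use WHERE for row-level filtering

Corrected query:
SELECT id, product, total FROM orders WHERE total > 1008.04

Result:
id | product  | total  
---+----------+--------
1  | Cable    | 1749.12
2  | Cable    | 1085.67
5  | Tablet   | 1693.21
6  | Tablet   | 1089.95
7  | Keyboard | 1927.86
8  | Keyboard | 1909.33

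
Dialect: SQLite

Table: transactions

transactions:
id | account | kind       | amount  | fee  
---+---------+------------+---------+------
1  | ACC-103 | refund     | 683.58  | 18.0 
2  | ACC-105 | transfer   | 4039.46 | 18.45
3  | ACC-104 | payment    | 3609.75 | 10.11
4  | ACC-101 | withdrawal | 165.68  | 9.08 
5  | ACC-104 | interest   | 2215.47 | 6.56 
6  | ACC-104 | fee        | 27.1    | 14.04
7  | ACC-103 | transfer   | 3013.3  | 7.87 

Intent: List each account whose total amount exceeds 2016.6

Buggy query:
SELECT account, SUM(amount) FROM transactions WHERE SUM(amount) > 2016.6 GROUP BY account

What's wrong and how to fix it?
Bug: Aggregate functions cannot appear in a WHERE clause

Fix: Move the aggregate condition to a HAVING clause

Corrected query:
SELECT account, SUM(amount) FROM transactions GROUP BY account HAVING SUM(amount) > 2016.6

Result:
account | SUM(amount)
--------+------------
ACC-103 | 3696.88    
ACC-104 | 5852.32    
ACC-105 | 4039.46    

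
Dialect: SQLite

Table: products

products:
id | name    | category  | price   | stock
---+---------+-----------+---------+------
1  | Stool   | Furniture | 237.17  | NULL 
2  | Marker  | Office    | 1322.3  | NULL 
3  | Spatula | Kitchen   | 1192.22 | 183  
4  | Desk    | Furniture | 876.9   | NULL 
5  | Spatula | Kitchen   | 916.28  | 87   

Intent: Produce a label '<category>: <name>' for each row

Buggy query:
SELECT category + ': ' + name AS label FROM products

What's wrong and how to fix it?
Bug: SQLite uses || for string concatenation; + coerces text to numbers (yielding 0)

Fix: Replace + with || to concatenate text

Corrected query:
SELECT category || ': ' || name AS label FROM products

Result:
label           
----------------
Furniture: Stool
Office: Marker  
Kitchen: Spatula
Furniture: Desk 
Kitchen: Spatula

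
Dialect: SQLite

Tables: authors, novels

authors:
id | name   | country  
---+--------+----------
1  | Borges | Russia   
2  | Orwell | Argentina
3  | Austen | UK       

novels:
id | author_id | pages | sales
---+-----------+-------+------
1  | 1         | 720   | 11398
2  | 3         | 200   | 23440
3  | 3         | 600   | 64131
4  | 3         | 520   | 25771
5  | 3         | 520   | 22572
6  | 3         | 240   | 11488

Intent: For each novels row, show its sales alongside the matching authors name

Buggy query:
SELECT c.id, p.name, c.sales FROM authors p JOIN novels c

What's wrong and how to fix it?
Bug: Missing join condition: each novels row is matched to all authors rows instead of just its own

Fix: Add ON c.author_id = p.id to the JOIN

Corrected query:
SELECT c.id, p.name, c.sales FROM authors p JOIN novels c ON c.author_id = p.id

Result:
id | name   | sales
---+--------+------
1  | Borges | 11398
2  | Austen | 23440
3  | Austen | 64131
4  | Austen | 25771
5  | Austen | 22572
6  | Austen | 11488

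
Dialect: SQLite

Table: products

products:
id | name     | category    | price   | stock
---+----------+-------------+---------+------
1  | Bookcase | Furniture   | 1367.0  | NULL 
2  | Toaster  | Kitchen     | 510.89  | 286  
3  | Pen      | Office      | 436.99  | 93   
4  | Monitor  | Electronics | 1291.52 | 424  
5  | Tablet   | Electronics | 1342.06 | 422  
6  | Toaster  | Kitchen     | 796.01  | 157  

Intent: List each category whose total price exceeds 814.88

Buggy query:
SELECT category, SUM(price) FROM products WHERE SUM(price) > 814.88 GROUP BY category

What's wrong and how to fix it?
Bug: Aggregate functions cannot appear in a WHERE clause

Fix: Use HAVING (which filters groups after aggregation) instead of WHERE

Corrected query:
SELECT category, SUM(price) FROM products GROUP BY category HAVING SUM(price) > 814.88

Result:
category    | SUM(price)
------------+-----------
Electronics | 2633.58   
Furniture   | 1367      
Kitchen     | 1306.9    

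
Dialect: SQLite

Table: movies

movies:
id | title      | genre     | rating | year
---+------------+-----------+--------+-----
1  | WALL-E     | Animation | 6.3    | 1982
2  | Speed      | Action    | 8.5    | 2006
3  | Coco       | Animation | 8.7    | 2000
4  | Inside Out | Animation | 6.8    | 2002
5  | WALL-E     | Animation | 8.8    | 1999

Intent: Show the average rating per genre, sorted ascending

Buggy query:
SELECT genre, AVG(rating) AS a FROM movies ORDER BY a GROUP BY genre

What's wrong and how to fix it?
Bug: ORDER BY appears before GROUP BY; SQL clause order requires GROUP BY first

Fix: Reorder: SELECT … FROM … GROUP BY … ORDER BY …

Corrected query:
SELECT genre, AVG(rating) AS a FROM movies GROUP BY genre ORDER BY a

Result:
genre     | a   
----------+-----
Animation | 7.65
Action    | 8.5 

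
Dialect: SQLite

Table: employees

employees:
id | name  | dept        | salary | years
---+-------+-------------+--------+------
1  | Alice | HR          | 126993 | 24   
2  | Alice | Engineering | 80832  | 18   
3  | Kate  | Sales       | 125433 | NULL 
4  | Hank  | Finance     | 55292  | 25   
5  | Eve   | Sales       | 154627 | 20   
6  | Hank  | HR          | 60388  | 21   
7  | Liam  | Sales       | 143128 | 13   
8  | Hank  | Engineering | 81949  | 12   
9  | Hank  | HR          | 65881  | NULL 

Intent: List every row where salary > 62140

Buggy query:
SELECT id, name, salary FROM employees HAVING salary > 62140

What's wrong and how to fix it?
Bug: HAVING filters the output of aggregation, but this query has no GROUP BY and no aggregate functions, so SQLite rejects it (HAVING clause on a non-aggregate query); the condition here is per row

Fix: Replace HAVING with WHERE since the condition applies to individual rows

Corrected query:
SELECT id, name, salary FROM employees WHERE salary > 62140

Result:
id | name  | salary
---+-------+-------
1  | Alice | 126993
2  | Alice | 80832 
3  | Kate  | 125433
5  | Eve   | 154627
7  | Liam  | 143128
8  | Hank  | 81949 
9  | Hank  | 65881 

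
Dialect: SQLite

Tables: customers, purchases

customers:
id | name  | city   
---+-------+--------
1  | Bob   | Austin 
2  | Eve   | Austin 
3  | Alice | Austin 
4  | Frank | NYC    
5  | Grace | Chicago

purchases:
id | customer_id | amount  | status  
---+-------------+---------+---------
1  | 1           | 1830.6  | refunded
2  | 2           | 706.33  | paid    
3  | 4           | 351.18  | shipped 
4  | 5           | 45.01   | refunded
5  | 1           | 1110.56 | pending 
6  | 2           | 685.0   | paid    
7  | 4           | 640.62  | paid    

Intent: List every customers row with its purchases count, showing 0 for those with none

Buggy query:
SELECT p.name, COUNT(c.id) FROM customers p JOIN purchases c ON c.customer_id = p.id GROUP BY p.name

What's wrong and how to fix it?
Bug: An inner join excludes parents with zero children

Fix: Switch to LEFT JOIN to retain unmatched parent rows

Corrected query:
SELECT p.name, COUNT(c.id) FROM customers p LEFT JOIN purchases c ON c.customer_id = p.id GROUP BY p.name

Result:
name  | COUNT(c.id)
------+------------
Alice | 0          
Bob   | 2          
Eve   | 2          
Frank | 2          
Grace | 1          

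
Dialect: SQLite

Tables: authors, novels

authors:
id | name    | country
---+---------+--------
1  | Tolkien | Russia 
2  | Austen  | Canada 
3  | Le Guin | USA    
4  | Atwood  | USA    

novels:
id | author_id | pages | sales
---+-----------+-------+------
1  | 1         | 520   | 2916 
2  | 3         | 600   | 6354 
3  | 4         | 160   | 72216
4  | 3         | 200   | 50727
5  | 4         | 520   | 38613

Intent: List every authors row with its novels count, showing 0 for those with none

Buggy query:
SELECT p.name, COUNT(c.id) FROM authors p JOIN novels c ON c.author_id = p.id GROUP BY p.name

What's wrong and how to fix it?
Bug: An inner join excludes parents with zero children

Fix: Use LEFT JOIN so parents without children still appear (COUNT(c.id) gives 0)

Corrected query:
SELECT p.name, COUNT(c.id) FROM authors p LEFT JOIN novels c ON c.author_id = p.id GROUP BY p.name

Result:
name    | COUNT(c.id)
--------+------------
Atwood  | 2          
Austen  | 0          
Le Guin | 2          
Tolkien | 1          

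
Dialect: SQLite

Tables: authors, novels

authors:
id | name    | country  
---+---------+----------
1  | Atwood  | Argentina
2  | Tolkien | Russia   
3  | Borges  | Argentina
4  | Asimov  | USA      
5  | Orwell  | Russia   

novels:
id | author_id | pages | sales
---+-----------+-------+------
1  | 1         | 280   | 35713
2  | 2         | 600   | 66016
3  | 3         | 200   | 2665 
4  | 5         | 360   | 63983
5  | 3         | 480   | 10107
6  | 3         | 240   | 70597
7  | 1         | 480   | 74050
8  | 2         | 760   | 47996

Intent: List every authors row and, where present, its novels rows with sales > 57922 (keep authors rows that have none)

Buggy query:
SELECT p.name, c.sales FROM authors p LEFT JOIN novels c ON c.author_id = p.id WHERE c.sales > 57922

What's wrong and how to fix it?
Bug: Filtering c.sales in WHERE discards the NULL rows produced by LEFT JOIN, turning it into an inner join

Fix: Move the right-table condition into the ON clause so unmatched parents are kept

Corrected query:
SELECT p.name, c.sales FROM authors p LEFT JOIN novels c ON c.author_id = p.id AND c.sales > 57922

Result:
name    | sales
--------+------
Atwood  | 74050
Tolkien | 66016
Borges  | 70597
Asimov  | NULL 
Orwell  | 63983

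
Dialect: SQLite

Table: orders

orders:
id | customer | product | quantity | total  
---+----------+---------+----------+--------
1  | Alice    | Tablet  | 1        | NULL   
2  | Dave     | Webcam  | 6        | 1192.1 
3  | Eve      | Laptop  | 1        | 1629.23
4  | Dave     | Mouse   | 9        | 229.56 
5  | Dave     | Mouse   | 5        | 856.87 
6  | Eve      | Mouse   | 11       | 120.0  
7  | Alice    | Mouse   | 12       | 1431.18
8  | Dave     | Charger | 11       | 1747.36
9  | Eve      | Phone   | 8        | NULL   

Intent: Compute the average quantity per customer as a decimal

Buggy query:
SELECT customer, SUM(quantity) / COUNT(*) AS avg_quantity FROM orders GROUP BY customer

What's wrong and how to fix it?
Bug: SUM(quantity) and COUNT(*) are both integers; the division truncates the fractional part

Fix: Cast one side to REAL so the division keeps the fractional part

Corrected query:
SELECT customer, SUM(quantity) * 1.0 / COUNT(*) AS avg_quantity FROM orders GROUP BY customer

Result:
customer | avg_quantity
---------+-------------
Alice    | 6.5         
Dave     | 7.75        
Eve      | 6.666667    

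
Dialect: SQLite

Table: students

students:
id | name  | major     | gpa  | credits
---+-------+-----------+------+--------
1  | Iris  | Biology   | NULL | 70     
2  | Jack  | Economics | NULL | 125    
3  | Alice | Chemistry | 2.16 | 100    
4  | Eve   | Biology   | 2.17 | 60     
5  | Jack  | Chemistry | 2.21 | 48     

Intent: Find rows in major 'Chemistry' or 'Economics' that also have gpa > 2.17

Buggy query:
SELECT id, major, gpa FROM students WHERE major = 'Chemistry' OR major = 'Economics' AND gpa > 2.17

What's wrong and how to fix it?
Bug: AND binds tighter than OR, so this parses as major = 'Chemistry' OR (major = 'Economics' AND gpa > 2.17)

Fix: Group the OR with parentheses (or use IN), then AND the threshold

Corrected query:
SELECT id, major, gpa FROM students WHERE (major = 'Chemistry' OR major = 'Economics') AND gpa > 2.17

Result:
id | major     | gpa 
---+-----------+-----
5  | Chemistry | 2.21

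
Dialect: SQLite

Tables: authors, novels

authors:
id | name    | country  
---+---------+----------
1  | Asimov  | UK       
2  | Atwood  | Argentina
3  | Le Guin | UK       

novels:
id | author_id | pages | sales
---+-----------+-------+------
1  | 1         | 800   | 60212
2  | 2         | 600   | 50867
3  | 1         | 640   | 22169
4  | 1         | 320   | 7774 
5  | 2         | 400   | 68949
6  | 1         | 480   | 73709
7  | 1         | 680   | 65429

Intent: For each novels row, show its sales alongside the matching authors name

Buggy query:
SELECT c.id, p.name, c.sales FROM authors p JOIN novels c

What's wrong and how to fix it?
Bug: Missing join condition: each novels row is matched to all authors rows instead of just its own

Fix: Specify the join condition linking the foreign key to the parent id

Corrected query:
SELECT c.id, p.name, c.sales FROM authors p JOIN novels c ON c.author_id = p.id

Result:
id | name   | sales
---+--------+------
1  | Asimov | 60212
2  | Atwood | 50867
3  | Asimov | 22169
4  | Asimov | 7774 
5  | Atwood | 68949
6  | Asimov | 73709
7  | Asimov | 65429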